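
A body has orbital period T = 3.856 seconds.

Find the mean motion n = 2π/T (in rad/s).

n = 2π / T.
n = 2π / 3.856 s ≈ 1.629 rad/s.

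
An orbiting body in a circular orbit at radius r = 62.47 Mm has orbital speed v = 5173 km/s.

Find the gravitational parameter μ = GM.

Convert to SI: r = 62.47 Mm = 6.247e+07 m; v = 5173 km/s = 5.173e+06 m/s.
For a circular orbit v² = GM/r, so GM = v² · r.
GM = (5.173e+06)² · 6.247e+07 m³/s² ≈ 1.672e+21 m³/s² = 1.672 × 10^21 m³/s².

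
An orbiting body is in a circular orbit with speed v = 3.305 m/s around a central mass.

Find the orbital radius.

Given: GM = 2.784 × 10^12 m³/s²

For a circular orbit, v² = GM / r, so r = GM / v².
r = 2.784e+12 / (3.305)² m ≈ 2.549e+11 m = 254.9 Gm.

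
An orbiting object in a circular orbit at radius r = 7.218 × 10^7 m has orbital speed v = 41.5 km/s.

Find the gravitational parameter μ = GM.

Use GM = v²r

Convert to SI: v = 41.5 km/s = 41500 m/s.
For a circular orbit v² = GM/r, so GM = v² · r.
GM = (41500)² · 7.218e+07 m³/s² ≈ 1.243e+17 m³/s² = 1.243 × 10^17 m³/s².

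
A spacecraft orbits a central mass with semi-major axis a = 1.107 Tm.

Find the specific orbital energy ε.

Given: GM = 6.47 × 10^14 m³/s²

Convert to SI: a = 1.107 Tm = 1.107e+12 m.
ε = −GM / (2a).
ε = −6.47e+14 / (2 · 1.107e+12) J/kg ≈ -292.2 J/kg = -292.2 J/kg.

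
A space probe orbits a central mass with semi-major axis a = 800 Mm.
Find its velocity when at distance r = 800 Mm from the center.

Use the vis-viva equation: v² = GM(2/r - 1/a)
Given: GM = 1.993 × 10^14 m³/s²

Convert to SI: a = 800 Mm = 8e+08 m; r = 800 Mm = 8e+08 m.
Vis-viva: v = √(GM · (2/r − 1/a)).
2/r − 1/a = 2/8e+08 − 1/8e+08 = 1.25e-09 m⁻¹.
v = √(1.993e+14 · 1.25e-09) m/s ≈ 499.1 m/s = 499.1 m/s.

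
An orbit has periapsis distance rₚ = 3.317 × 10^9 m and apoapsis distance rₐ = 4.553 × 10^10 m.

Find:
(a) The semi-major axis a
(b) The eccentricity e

(a) a = (rₚ + rₐ) / 2 = (3.317e+09 + 4.553e+10) / 2 ≈ 2.442e+10 m = 2.442 × 10^10 m.
(b) e = (rₐ − rₚ) / (rₐ + rₚ) = (4.553e+10 − 3.317e+09) / (4.553e+10 + 3.317e+09) ≈ 0.8642.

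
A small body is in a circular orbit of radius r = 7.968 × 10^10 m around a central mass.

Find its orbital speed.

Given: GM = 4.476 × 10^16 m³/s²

For a circular orbit, gravity supplies the centripetal force, so v = √(GM / r).
v = √(4.476e+16 / 7.968e+10) m/s ≈ 749.5 m/s = 749.5 m/s.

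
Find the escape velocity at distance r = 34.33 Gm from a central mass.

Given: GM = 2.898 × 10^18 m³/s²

Convert to SI: r = 34.33 Gm = 3.433e+10 m.
Escape velocity comes from setting total energy to zero: ½v² − GM/r = 0 ⇒ v_esc = √(2GM / r).
v_esc = √(2 · 2.898e+18 / 3.433e+10) m/s ≈ 1.299e+04 m/s = 12.99 km/s.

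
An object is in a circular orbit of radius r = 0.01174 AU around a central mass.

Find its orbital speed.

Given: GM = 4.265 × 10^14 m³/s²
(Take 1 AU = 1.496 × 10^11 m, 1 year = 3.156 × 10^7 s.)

Convert to SI: r = 0.01174 AU = 1.7563e+09 m.
For a circular orbit, gravity supplies the centripetal force, so v = √(GM / r).
v = √(4.265e+14 / 1.7563e+09) m/s ≈ 492.8 m/s = 0.104 AU/year.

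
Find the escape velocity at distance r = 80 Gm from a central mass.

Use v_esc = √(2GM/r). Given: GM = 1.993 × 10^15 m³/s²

Convert to SI: r = 80 Gm = 8e+10 m.
Escape velocity comes from setting total energy to zero: ½v² − GM/r = 0 ⇒ v_esc = √(2GM / r).
v_esc = √(2 · 1.993e+15 / 8e+10) m/s ≈ 223.2 m/s = 223.2 m/s.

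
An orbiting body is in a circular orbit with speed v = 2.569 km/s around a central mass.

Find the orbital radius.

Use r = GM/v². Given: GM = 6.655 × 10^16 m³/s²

Convert to SI: v = 2.569 km/s = 2569 m/s.
For a circular orbit, v² = GM / r, so r = GM / v².
r = 6.655e+16 / (2569)² m ≈ 1.008e+10 m = 10.08 Gm.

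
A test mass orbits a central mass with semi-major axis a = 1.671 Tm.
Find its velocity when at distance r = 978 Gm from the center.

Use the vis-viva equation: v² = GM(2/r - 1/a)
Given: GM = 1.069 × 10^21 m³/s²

Convert to SI: a = 1.671 Tm = 1.671e+12 m; r = 978 Gm = 9.78e+11 m.
Vis-viva: v = √(GM · (2/r − 1/a)).
2/r − 1/a = 2/9.78e+11 − 1/1.671e+12 = 1.44655e-12 m⁻¹.
v = √(1.069e+21 · 1.44655e-12) m/s ≈ 3.932e+04 m/s = 39.32 km/s.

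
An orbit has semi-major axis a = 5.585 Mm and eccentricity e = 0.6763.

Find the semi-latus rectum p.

Convert to SI: a = 5.585 Mm = 5.585e+06 m.
p = a (1 − e²).
p = 5.585e+06 · (1 − (0.6763)²) = 5.585e+06 · 0.542618 ≈ 3.031e+06 m = 3.031 Mm.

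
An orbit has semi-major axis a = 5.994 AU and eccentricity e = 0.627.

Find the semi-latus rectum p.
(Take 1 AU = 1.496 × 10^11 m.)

Convert to SI: a = 5.994 AU = 8.96702e+11 m.
p = a (1 − e²).
p = 8.96702e+11 · (1 − (0.627)²) = 8.96702e+11 · 0.606871 ≈ 5.442e+11 m = 3.638 AU.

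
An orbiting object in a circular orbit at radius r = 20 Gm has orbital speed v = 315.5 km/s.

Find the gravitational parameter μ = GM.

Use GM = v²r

Convert to SI: r = 20 Gm = 2e+10 m; v = 315.5 km/s = 315500 m/s.
For a circular orbit v² = GM/r, so GM = v² · r.
GM = (315500)² · 2e+10 m³/s² ≈ 1.991e+21 m³/s² = 1.991 × 10^21 m³/s².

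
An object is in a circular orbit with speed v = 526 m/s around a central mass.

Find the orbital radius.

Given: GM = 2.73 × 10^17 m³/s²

For a circular orbit, v² = GM / r, so r = GM / v².
r = 2.73e+17 / (526)² m ≈ 9.867e+11 m = 9.867 × 10^11 m.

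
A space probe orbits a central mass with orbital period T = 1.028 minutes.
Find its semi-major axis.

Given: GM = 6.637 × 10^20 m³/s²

Convert to SI: T = 1.028 minutes = 61.68 s.
Invert Kepler's third law: a = (GM · T² / (4π²))^(1/3).
Substituting T = 61.68 s and GM = 6.637e+20 m³/s²:
a = (6.637e+20 · (61.68)² / (4π²))^(1/3) m
a ≈ 3.999e+07 m = 39.99 Mm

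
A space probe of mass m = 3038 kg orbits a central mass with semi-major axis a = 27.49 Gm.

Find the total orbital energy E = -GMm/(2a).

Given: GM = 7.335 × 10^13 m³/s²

Convert to SI: a = 27.49 Gm = 2.749e+10 m.
E = −GMm / (2a).
E = −7.335e+13 · 3038 / (2 · 2.749e+10) J ≈ -4.053e+06 J = -4.053 MJ.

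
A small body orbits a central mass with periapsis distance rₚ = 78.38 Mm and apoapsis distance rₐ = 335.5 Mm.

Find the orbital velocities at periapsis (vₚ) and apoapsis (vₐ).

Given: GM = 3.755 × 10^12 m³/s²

Convert to SI: rₚ = 78.38 Mm = 7.838e+07 m; rₐ = 335.5 Mm = 3.355e+08 m.
Use the vis-viva equation v² = GM(2/r − 1/a) with a = (rₚ + rₐ)/2 = (7.838e+07 + 3.355e+08)/2 = 2.0694e+08 m.
vₚ = √(GM · (2/rₚ − 1/a)) = √(3.755e+12 · (2/7.838e+07 − 1/2.0694e+08)) m/s ≈ 278.7 m/s = 278.7 m/s.
vₐ = √(GM · (2/rₐ − 1/a)) = √(3.755e+12 · (2/3.355e+08 − 1/2.0694e+08)) m/s ≈ 65.11 m/s = 65.11 m/s.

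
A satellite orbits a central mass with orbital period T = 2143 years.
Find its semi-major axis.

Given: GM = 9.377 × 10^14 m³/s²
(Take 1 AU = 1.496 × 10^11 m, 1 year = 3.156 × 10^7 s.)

Convert to SI: T = 2143 years = 6.76331e+10 s.
Invert Kepler's third law: a = (GM · T² / (4π²))^(1/3).
Substituting T = 6.76331e+10 s and GM = 9.377e+14 m³/s²:
a = (9.377e+14 · (6.76331e+10)² / (4π²))^(1/3) m
a ≈ 4.772e+11 m = 3.19 AU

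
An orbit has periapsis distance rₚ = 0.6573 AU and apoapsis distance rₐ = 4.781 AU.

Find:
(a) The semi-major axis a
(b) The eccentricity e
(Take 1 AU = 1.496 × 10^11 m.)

Convert to SI: rₚ = 0.6573 AU = 9.83321e+10 m; rₐ = 4.781 AU = 7.15238e+11 m.
(a) a = (rₚ + rₐ) / 2 = (9.83321e+10 + 7.15238e+11) / 2 ≈ 4.068e+11 m = 2.719 AU.
(b) e = (rₐ − rₚ) / (rₐ + rₚ) = (7.15238e+11 − 9.83321e+10) / (7.15238e+11 + 9.83321e+10) ≈ 0.7583.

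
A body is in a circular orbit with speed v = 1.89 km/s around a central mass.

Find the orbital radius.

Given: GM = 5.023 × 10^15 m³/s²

Convert to SI: v = 1.89 km/s = 1890 m/s.
For a circular orbit, v² = GM / r, so r = GM / v².
r = 5.023e+15 / (1890)² m ≈ 1.406e+09 m = 1.406 Gm.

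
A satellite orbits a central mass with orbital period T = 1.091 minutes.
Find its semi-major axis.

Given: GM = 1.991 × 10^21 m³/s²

Convert to SI: T = 1.091 minutes = 65.46 s.
Invert Kepler's third law: a = (GM · T² / (4π²))^(1/3).
Substituting T = 65.46 s and GM = 1.991e+21 m³/s²:
a = (1.991e+21 · (65.46)² / (4π²))^(1/3) m
a ≈ 6.001e+07 m = 60.01 Mm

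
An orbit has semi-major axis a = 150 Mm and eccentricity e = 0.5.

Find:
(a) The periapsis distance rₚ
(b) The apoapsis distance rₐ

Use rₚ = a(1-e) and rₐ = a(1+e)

Convert to SI: a = 150 Mm = 1.5e+08 m.
(a) rₚ = a(1 − e) = 1.5e+08 · (1 − 0.5) = 1.5e+08 · 0.5 ≈ 7.5e+07 m = 75 Mm.
(b) rₐ = a(1 + e) = 1.5e+08 · (1 + 0.5) = 1.5e+08 · 1.5 ≈ 2.25e+08 m = 225 Mm.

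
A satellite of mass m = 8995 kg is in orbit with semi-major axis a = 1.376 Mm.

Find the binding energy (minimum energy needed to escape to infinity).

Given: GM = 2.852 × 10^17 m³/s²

Convert to SI: a = 1.376 Mm = 1.376e+06 m.
Total orbital energy is E = −GMm/(2a); binding energy is E_bind = −E = GMm/(2a).
E_bind = 2.852e+17 · 8995 / (2 · 1.376e+06) J ≈ 9.322e+14 J = 932.2 TJ.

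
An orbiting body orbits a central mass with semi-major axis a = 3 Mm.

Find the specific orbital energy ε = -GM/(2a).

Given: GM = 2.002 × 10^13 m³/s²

Convert to SI: a = 3 Mm = 3e+06 m.
ε = −GM / (2a).
ε = −2.002e+13 / (2 · 3e+06) J/kg ≈ -3.337e+06 J/kg = -3.337 MJ/kg.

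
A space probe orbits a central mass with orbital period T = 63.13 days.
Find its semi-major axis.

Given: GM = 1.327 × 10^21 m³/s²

Convert to SI: T = 63.13 days = 5.45443e+06 s.
Invert Kepler's third law: a = (GM · T² / (4π²))^(1/3).
Substituting T = 5.45443e+06 s and GM = 1.327e+21 m³/s²:
a = (1.327e+21 · (5.45443e+06)² / (4π²))^(1/3) m
a ≈ 1e+11 m = 100 Gm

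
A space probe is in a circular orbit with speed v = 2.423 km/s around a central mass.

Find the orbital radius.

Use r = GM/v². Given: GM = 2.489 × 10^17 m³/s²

Convert to SI: v = 2.423 km/s = 2423 m/s.
For a circular orbit, v² = GM / r, so r = GM / v².
r = 2.489e+17 / (2423)² m ≈ 4.24e+10 m = 4.24 × 10^10 m.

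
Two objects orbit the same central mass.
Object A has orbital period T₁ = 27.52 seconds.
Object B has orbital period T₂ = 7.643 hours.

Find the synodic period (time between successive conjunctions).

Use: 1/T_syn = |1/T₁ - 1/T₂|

Convert to SI: T₂ = 7.643 hours = 27514.8 s.
T_syn = |T₁ · T₂ / (T₁ − T₂)|.
T_syn = |27.52 · 27514.8 / (27.52 − 27514.8)| s ≈ 27.55 s = 27.55 seconds.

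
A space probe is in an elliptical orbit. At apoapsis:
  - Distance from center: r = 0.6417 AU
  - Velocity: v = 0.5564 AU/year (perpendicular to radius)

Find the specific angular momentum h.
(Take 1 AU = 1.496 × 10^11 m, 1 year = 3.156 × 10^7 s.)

Convert to SI: r = 0.6417 AU = 9.59983e+10 m; v = 0.5564 AU/year = 2637.43 m/s.
With v perpendicular to r, h = r · v.
h = 9.59983e+10 · 2637.43 m²/s ≈ 2.532e+14 m²/s.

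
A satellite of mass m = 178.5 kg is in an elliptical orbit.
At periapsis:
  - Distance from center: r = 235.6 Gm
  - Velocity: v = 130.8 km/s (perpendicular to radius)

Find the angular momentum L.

Convert to SI: r = 235.6 Gm = 2.356e+11 m; v = 130.8 km/s = 130800 m/s.
Since v is perpendicular to r, L = m · v · r.
L = 178.5 · 130800 · 2.356e+11 kg·m²/s ≈ 5.501e+18 kg·m²/s.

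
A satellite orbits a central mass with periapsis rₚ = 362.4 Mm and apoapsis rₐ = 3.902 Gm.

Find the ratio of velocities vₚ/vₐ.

Convert to SI: rₚ = 362.4 Mm = 3.624e+08 m; rₐ = 3.902 Gm = 3.902e+09 m.
Conservation of angular momentum gives rₚvₚ = rₐvₐ, so vₚ/vₐ = rₐ/rₚ.
vₚ/vₐ = 3.902e+09 / 3.624e+08 ≈ 10.77.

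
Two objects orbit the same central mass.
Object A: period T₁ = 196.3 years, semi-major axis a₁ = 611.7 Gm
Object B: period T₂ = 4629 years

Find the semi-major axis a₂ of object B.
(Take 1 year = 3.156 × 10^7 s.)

Convert to SI: T₁ = 196.3 years = 6.19523e+09 s; a₁ = 611.7 Gm = 6.117e+11 m; T₂ = 4629 years = 1.46091e+11 s.
Kepler's third law: (T₁/T₂)² = (a₁/a₂)³ ⇒ a₂ = a₁ · (T₂/T₁)^(2/3).
T₂/T₁ = 1.46091e+11 / 6.19523e+09 = 23.5813.
a₂ = 6.117e+11 · (23.5813)^(2/3) m ≈ 5.03e+12 m = 5.03 Tm.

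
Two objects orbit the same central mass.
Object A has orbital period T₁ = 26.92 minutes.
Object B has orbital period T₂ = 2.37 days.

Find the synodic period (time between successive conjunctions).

Convert to SI: T₁ = 26.92 minutes = 1615.2 s; T₂ = 2.37 days = 204768 s.
T_syn = |T₁ · T₂ / (T₁ − T₂)|.
T_syn = |1615.2 · 204768 / (1615.2 − 204768)| s ≈ 1628 s = 27.13 minutes.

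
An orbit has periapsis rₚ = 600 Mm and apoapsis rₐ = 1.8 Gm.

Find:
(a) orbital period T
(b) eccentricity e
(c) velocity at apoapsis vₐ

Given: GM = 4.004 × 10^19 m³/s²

Convert to SI: rₚ = 600 Mm = 6e+08 m; rₐ = 1.8 Gm = 1.8e+09 m.
(a) With a = (rₚ + rₐ)/2 = 1.2e+09 m, T = 2π √(a³/GM) = 2π √((1.2e+09)³/4.004e+19) s ≈ 4.128e+04 s
(b) e = (rₐ − rₚ)/(rₐ + rₚ) = (1.8e+09 − 6e+08)/(1.8e+09 + 6e+08) ≈ 0.5
(c) With a = (rₚ + rₐ)/2 = 1.2e+09 m, vₐ = √(GM (2/rₐ − 1/a)) = √(4.004e+19 · (2/1.8e+09 − 1/1.2e+09)) m/s ≈ 1.055e+05 m/s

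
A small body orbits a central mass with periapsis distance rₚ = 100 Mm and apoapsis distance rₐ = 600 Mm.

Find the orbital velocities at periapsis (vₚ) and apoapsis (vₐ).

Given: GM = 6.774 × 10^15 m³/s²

Convert to SI: rₚ = 100 Mm = 1e+08 m; rₐ = 600 Mm = 6e+08 m.
Use the vis-viva equation v² = GM(2/r − 1/a) with a = (rₚ + rₐ)/2 = (1e+08 + 6e+08)/2 = 3.5e+08 m.
vₚ = √(GM · (2/rₚ − 1/a)) = √(6.774e+15 · (2/1e+08 − 1/3.5e+08)) m/s ≈ 1.078e+04 m/s = 10.78 km/s.
vₐ = √(GM · (2/rₐ − 1/a)) = √(6.774e+15 · (2/6e+08 − 1/3.5e+08)) m/s ≈ 1796 m/s = 1.796 km/s.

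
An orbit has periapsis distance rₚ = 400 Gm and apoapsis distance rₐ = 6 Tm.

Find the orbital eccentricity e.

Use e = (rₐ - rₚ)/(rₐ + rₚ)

Convert to SI: rₚ = 400 Gm = 4e+11 m; rₐ = 6 Tm = 6e+12 m.
e = (rₐ − rₚ) / (rₐ + rₚ).
e = (6e+12 − 4e+11) / (6e+12 + 4e+11) = 5.6e+12 / 6.4e+12 ≈ 0.875.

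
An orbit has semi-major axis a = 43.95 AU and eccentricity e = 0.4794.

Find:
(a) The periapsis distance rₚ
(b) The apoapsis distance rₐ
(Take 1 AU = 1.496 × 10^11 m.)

Convert to SI: a = 43.95 AU = 6.57492e+12 m.
(a) rₚ = a(1 − e) = 6.57492e+12 · (1 − 0.4794) = 6.57492e+12 · 0.5206 ≈ 3.423e+12 m = 22.88 AU.
(b) rₐ = a(1 + e) = 6.57492e+12 · (1 + 0.4794) = 6.57492e+12 · 1.4794 ≈ 9.727e+12 m = 65.02 AU.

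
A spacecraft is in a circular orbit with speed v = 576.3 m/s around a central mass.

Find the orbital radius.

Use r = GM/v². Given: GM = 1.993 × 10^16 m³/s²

For a circular orbit, v² = GM / r, so r = GM / v².
r = 1.993e+16 / (576.3)² m ≈ 6.001e+10 m = 60.01 Gm.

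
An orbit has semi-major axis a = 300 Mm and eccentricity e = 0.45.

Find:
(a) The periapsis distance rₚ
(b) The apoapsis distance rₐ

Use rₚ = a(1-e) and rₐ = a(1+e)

Convert to SI: a = 300 Mm = 3e+08 m.
(a) rₚ = a(1 − e) = 3e+08 · (1 − 0.45) = 3e+08 · 0.55 ≈ 1.65e+08 m = 165 Mm.
(b) rₐ = a(1 + e) = 3e+08 · (1 + 0.45) = 3e+08 · 1.45 ≈ 4.35e+08 m = 435 Mm.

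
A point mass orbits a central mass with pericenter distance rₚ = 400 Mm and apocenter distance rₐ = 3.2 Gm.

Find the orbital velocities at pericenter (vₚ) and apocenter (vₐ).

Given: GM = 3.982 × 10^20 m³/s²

Convert to SI: rₚ = 400 Mm = 4e+08 m; rₐ = 3.2 Gm = 3.2e+09 m.
Use the vis-viva equation v² = GM(2/r − 1/a) with a = (rₚ + rₐ)/2 = (4e+08 + 3.2e+09)/2 = 1.8e+09 m.
vₚ = √(GM · (2/rₚ − 1/a)) = √(3.982e+20 · (2/4e+08 − 1/1.8e+09)) m/s ≈ 1.33e+06 m/s = 1330 km/s.
vₐ = √(GM · (2/rₐ − 1/a)) = √(3.982e+20 · (2/3.2e+09 − 1/1.8e+09)) m/s ≈ 1.663e+05 m/s = 166.3 km/s.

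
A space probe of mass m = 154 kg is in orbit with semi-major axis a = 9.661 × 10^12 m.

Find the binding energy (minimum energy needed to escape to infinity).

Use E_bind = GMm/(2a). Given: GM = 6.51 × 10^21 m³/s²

Total orbital energy is E = −GMm/(2a); binding energy is E_bind = −E = GMm/(2a).
E_bind = 6.51e+21 · 154 / (2 · 9.661e+12) J ≈ 5.189e+10 J = 51.89 GJ.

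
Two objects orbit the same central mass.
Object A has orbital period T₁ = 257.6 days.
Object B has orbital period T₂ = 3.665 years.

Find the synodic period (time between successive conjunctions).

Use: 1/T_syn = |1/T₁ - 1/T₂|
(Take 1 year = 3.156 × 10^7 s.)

Convert to SI: T₁ = 257.6 days = 2.22566e+07 s; T₂ = 3.665 years = 1.15667e+08 s.
T_syn = |T₁ · T₂ / (T₁ − T₂)|.
T_syn = |2.22566e+07 · 1.15667e+08 / (2.22566e+07 − 1.15667e+08)| s ≈ 2.756e+07 s = 319 days.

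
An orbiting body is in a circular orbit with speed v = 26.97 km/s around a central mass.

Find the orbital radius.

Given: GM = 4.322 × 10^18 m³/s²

Convert to SI: v = 26.97 km/s = 26970 m/s.
For a circular orbit, v² = GM / r, so r = GM / v².
r = 4.322e+18 / (26970)² m ≈ 5.942e+09 m = 5.942 Gm.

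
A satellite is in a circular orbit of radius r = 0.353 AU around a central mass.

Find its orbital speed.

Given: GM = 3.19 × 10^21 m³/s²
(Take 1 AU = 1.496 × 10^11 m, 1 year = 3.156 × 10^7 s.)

Convert to SI: r = 0.353 AU = 5.28088e+10 m.
For a circular orbit, gravity supplies the centripetal force, so v = √(GM / r).
v = √(3.19e+21 / 5.28088e+10) m/s ≈ 2.458e+05 m/s = 51.85 AU/year.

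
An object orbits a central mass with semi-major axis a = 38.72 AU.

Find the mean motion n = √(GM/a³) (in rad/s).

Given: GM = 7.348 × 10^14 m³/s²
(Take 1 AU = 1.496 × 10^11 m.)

Convert to SI: a = 38.72 AU = 5.79251e+12 m.
n = √(GM / a³).
n = √(7.348e+14 / (5.79251e+12)³) rad/s ≈ 1.944e-12 rad/s.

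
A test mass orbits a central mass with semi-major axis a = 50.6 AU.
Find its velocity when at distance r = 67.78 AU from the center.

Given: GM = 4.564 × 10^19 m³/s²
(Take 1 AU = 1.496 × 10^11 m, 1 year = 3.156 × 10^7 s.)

Convert to SI: a = 50.6 AU = 7.56976e+12 m; r = 67.78 AU = 1.01399e+13 m.
Vis-viva: v = √(GM · (2/r − 1/a)).
2/r − 1/a = 2/1.01399e+13 − 1/7.56976e+12 = 6.51363e-14 m⁻¹.
v = √(4.564e+19 · 6.51363e-14) m/s ≈ 1724 m/s = 0.3637 AU/year.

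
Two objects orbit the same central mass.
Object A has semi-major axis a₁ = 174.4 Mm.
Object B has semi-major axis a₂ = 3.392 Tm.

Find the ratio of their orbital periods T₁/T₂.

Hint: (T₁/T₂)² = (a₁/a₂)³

Convert to SI: a₁ = 174.4 Mm = 1.744e+08 m; a₂ = 3.392 Tm = 3.392e+12 m.
From Kepler's third law, (T₁/T₂)² = (a₁/a₂)³, so T₁/T₂ = (a₁/a₂)^(3/2).
a₁/a₂ = 1.744e+08 / 3.392e+12 = 5.14151e-05.
T₁/T₂ = (5.14151e-05)^(3/2) ≈ 3.687e-07.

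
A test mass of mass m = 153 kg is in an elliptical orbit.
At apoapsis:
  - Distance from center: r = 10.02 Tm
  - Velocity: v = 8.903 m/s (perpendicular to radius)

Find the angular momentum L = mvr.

Convert to SI: r = 10.02 Tm = 1.002e+13 m.
Since v is perpendicular to r, L = m · v · r.
L = 153 · 8.903 · 1.002e+13 kg·m²/s ≈ 1.365e+16 kg·m²/s.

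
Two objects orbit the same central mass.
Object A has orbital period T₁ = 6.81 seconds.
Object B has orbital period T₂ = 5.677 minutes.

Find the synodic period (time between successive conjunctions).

Convert to SI: T₂ = 5.677 minutes = 340.62 s.
T_syn = |T₁ · T₂ / (T₁ − T₂)|.
T_syn = |6.81 · 340.62 / (6.81 − 340.62)| s ≈ 6.949 s = 6.949 seconds.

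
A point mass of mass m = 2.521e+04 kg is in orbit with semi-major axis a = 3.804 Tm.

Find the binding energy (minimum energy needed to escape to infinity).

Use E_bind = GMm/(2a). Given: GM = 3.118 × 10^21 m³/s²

Convert to SI: a = 3.804 Tm = 3.804e+12 m.
Total orbital energy is E = −GMm/(2a); binding energy is E_bind = −E = GMm/(2a).
E_bind = 3.118e+21 · 2.521e+04 / (2 · 3.804e+12) J ≈ 1.033e+13 J = 10.33 TJ.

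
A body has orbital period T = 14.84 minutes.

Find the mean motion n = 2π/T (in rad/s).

Convert to SI: T = 14.84 minutes = 890.4 s.
n = 2π / T.
n = 2π / 890.4 s ≈ 0.007057 rad/s.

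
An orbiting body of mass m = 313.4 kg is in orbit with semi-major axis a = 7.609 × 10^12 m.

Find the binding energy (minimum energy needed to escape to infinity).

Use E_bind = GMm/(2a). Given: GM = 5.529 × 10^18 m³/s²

Total orbital energy is E = −GMm/(2a); binding energy is E_bind = −E = GMm/(2a).
E_bind = 5.529e+18 · 313.4 / (2 · 7.609e+12) J ≈ 1.139e+08 J = 113.9 MJ.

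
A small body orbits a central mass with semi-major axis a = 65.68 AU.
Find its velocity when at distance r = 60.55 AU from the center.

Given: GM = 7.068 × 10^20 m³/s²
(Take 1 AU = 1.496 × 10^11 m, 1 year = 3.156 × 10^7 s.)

Convert to SI: a = 65.68 AU = 9.82573e+12 m; r = 60.55 AU = 9.05828e+12 m.
Vis-viva: v = √(GM · (2/r − 1/a)).
2/r − 1/a = 2/9.05828e+12 − 1/9.82573e+12 = 1.19019e-13 m⁻¹.
v = √(7.068e+20 · 1.19019e-13) m/s ≈ 9172 m/s = 1.935 AU/year.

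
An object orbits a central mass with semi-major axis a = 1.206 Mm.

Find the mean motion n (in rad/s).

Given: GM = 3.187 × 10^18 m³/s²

Convert to SI: a = 1.206 Mm = 1.206e+06 m.
n = √(GM / a³).
n = √(3.187e+18 / (1.206e+06)³) rad/s ≈ 1.348 rad/s.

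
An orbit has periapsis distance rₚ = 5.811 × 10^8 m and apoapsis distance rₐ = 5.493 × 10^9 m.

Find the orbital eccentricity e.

e = (rₐ − rₚ) / (rₐ + rₚ).
e = (5.493e+09 − 5.811e+08) / (5.493e+09 + 5.811e+08) = 4.9119e+09 / 6.0741e+09 ≈ 0.8087.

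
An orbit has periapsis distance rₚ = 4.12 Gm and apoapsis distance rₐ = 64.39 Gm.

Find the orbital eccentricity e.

Convert to SI: rₚ = 4.12 Gm = 4.12e+09 m; rₐ = 64.39 Gm = 6.439e+10 m.
e = (rₐ − rₚ) / (rₐ + rₚ).
e = (6.439e+10 − 4.12e+09) / (6.439e+10 + 4.12e+09) = 6.027e+10 / 6.851e+10 ≈ 0.8797.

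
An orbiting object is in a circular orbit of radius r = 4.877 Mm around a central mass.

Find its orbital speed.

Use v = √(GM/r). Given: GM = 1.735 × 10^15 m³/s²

Convert to SI: r = 4.877 Mm = 4.877e+06 m.
For a circular orbit, gravity supplies the centripetal force, so v = √(GM / r).
v = √(1.735e+15 / 4.877e+06) m/s ≈ 1.886e+04 m/s = 18.86 km/s.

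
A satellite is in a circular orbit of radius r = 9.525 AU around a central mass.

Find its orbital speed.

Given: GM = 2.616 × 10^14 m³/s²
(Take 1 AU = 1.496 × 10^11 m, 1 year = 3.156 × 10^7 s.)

Convert to SI: r = 9.525 AU = 1.42494e+12 m.
For a circular orbit, gravity supplies the centripetal force, so v = √(GM / r).
v = √(2.616e+14 / 1.42494e+12) m/s ≈ 13.55 m/s = 0.002858 AU/year.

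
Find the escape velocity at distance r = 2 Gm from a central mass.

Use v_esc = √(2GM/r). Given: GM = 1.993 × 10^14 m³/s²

Convert to SI: r = 2 Gm = 2e+09 m.
Escape velocity comes from setting total energy to zero: ½v² − GM/r = 0 ⇒ v_esc = √(2GM / r).
v_esc = √(2 · 1.993e+14 / 2e+09) m/s ≈ 446.4 m/s = 446.4 m/s.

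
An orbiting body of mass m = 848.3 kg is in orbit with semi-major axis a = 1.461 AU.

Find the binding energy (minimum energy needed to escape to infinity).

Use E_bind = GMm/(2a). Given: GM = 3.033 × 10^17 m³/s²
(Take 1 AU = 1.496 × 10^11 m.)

Convert to SI: a = 1.461 AU = 2.18566e+11 m.
Total orbital energy is E = −GMm/(2a); binding energy is E_bind = −E = GMm/(2a).
E_bind = 3.033e+17 · 848.3 / (2 · 2.18566e+11) J ≈ 5.886e+08 J = 588.6 MJ.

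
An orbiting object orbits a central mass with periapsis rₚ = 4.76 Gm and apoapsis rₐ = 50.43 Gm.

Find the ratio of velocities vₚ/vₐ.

Convert to SI: rₚ = 4.76 Gm = 4.76e+09 m; rₐ = 50.43 Gm = 5.043e+10 m.
Conservation of angular momentum gives rₚvₚ = rₐvₐ, so vₚ/vₐ = rₐ/rₚ.
vₚ/vₐ = 5.043e+10 / 4.76e+09 ≈ 10.59.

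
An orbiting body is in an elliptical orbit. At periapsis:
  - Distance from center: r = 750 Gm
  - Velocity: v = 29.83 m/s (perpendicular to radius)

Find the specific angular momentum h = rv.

Convert to SI: r = 750 Gm = 7.5e+11 m.
With v perpendicular to r, h = r · v.
h = 7.5e+11 · 29.83 m²/s ≈ 2.237e+13 m²/s.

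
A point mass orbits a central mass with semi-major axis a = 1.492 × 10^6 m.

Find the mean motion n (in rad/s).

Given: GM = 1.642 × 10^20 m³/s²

n = √(GM / a³).
n = √(1.642e+20 / (1.492e+06)³) rad/s ≈ 7.031 rad/s.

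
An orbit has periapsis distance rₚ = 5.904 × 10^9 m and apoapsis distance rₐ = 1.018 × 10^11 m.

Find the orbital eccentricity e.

e = (rₐ − rₚ) / (rₐ + rₚ).
e = (1.018e+11 − 5.904e+09) / (1.018e+11 + 5.904e+09) = 9.5896e+10 / 1.07704e+11 ≈ 0.8904.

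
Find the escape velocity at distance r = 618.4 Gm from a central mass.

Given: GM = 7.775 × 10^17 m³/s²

Convert to SI: r = 618.4 Gm = 6.184e+11 m.
Escape velocity comes from setting total energy to zero: ½v² − GM/r = 0 ⇒ v_esc = √(2GM / r).
v_esc = √(2 · 7.775e+17 / 6.184e+11) m/s ≈ 1586 m/s = 1.586 km/s.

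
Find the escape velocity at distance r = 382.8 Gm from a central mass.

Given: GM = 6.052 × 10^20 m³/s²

Convert to SI: r = 382.8 Gm = 3.828e+11 m.
Escape velocity comes from setting total energy to zero: ½v² − GM/r = 0 ⇒ v_esc = √(2GM / r).
v_esc = √(2 · 6.052e+20 / 3.828e+11) m/s ≈ 5.623e+04 m/s = 56.23 km/s.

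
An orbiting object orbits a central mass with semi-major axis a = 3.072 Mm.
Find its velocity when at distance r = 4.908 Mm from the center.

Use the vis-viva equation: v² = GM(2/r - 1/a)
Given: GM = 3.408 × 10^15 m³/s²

Convert to SI: a = 3.072 Mm = 3.072e+06 m; r = 4.908 Mm = 4.908e+06 m.
Vis-viva: v = √(GM · (2/r − 1/a)).
2/r − 1/a = 2/4.908e+06 − 1/3.072e+06 = 8.19771e-08 m⁻¹.
v = √(3.408e+15 · 8.19771e-08) m/s ≈ 1.671e+04 m/s = 16.71 km/s.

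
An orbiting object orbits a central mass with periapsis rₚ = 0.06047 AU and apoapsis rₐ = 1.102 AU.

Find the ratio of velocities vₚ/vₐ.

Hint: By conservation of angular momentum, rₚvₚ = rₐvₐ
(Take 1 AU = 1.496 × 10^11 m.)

Convert to SI: rₚ = 0.06047 AU = 9.04631e+09 m; rₐ = 1.102 AU = 1.64859e+11 m.
Conservation of angular momentum gives rₚvₚ = rₐvₐ, so vₚ/vₐ = rₐ/rₚ.
vₚ/vₐ = 1.64859e+11 / 9.04631e+09 ≈ 18.22.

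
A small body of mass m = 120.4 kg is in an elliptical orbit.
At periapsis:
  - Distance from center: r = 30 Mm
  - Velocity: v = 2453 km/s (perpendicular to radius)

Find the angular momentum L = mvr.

Convert to SI: r = 30 Mm = 3e+07 m; v = 2453 km/s = 2.453e+06 m/s.
Since v is perpendicular to r, L = m · v · r.
L = 120.4 · 2.453e+06 · 3e+07 kg·m²/s ≈ 8.86e+15 kg·m²/s.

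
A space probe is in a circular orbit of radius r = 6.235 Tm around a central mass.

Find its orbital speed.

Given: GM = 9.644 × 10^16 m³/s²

Convert to SI: r = 6.235 Tm = 6.235e+12 m.
For a circular orbit, gravity supplies the centripetal force, so v = √(GM / r).
v = √(9.644e+16 / 6.235e+12) m/s ≈ 124.4 m/s = 124.4 m/s.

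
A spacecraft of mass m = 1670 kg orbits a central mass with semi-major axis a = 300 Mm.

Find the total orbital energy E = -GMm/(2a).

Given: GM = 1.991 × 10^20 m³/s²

Convert to SI: a = 300 Mm = 3e+08 m.
E = −GMm / (2a).
E = −1.991e+20 · 1670 / (2 · 3e+08) J ≈ -5.542e+14 J = -554.2 TJ.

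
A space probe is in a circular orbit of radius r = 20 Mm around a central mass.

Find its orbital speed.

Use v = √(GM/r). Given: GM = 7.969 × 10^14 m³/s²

Convert to SI: r = 20 Mm = 2e+07 m.
For a circular orbit, gravity supplies the centripetal force, so v = √(GM / r).
v = √(7.969e+14 / 2e+07) m/s ≈ 6312 m/s = 6.312 km/s.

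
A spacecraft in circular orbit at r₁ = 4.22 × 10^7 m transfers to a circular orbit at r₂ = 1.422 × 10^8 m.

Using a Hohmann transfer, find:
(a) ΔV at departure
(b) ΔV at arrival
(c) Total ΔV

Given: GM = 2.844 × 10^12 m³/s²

Transfer semi-major axis: a_t = (r₁ + r₂)/2 = (4.22e+07 + 1.422e+08)/2 = 9.22e+07 m.
Circular speeds: v₁ = √(GM/r₁) = 259.602 m/s, v₂ = √(GM/r₂) = 141.421 m/s.
Transfer speeds (vis-viva v² = GM(2/r − 1/a_t)): v₁ᵗ = 322.398 m/s, v₂ᵗ = 95.6766 m/s.
(a) ΔV₁ = |v₁ᵗ − v₁| ≈ 62.8 m/s = 62.8 m/s.
(b) ΔV₂ = |v₂ − v₂ᵗ| ≈ 45.74 m/s = 45.74 m/s.
(c) ΔV_total = ΔV₁ + ΔV₂ ≈ 108.5 m/s = 108.5 m/s.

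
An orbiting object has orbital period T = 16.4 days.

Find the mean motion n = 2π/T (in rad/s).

Convert to SI: T = 16.4 days = 1.41696e+06 s.
n = 2π / T.
n = 2π / 1.41696e+06 s ≈ 4.434e-06 rad/s.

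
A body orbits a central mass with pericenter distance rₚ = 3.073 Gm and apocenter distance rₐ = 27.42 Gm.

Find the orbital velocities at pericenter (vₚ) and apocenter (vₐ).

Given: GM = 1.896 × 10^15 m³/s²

Convert to SI: rₚ = 3.073 Gm = 3.073e+09 m; rₐ = 27.42 Gm = 2.742e+10 m.
Use the vis-viva equation v² = GM(2/r − 1/a) with a = (rₚ + rₐ)/2 = (3.073e+09 + 2.742e+10)/2 = 1.52465e+10 m.
vₚ = √(GM · (2/rₚ − 1/a)) = √(1.896e+15 · (2/3.073e+09 − 1/1.52465e+10)) m/s ≈ 1053 m/s = 1.053 km/s.
vₐ = √(GM · (2/rₐ − 1/a)) = √(1.896e+15 · (2/2.742e+10 − 1/1.52465e+10)) m/s ≈ 118.1 m/s = 118.1 m/s.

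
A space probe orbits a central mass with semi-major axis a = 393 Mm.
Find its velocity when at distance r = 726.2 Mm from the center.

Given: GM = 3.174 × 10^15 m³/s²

Convert to SI: a = 393 Mm = 3.93e+08 m; r = 726.2 Mm = 7.262e+08 m.
Vis-viva: v = √(GM · (2/r − 1/a)).
2/r − 1/a = 2/7.262e+08 − 1/3.93e+08 = 2.09533e-10 m⁻¹.
v = √(3.174e+15 · 2.09533e-10) m/s ≈ 815.5 m/s = 815.5 m/s.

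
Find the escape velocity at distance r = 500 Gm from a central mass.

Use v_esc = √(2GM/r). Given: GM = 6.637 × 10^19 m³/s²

Convert to SI: r = 500 Gm = 5e+11 m.
Escape velocity comes from setting total energy to zero: ½v² − GM/r = 0 ⇒ v_esc = √(2GM / r).
v_esc = √(2 · 6.637e+19 / 5e+11) m/s ≈ 1.629e+04 m/s = 16.29 km/s.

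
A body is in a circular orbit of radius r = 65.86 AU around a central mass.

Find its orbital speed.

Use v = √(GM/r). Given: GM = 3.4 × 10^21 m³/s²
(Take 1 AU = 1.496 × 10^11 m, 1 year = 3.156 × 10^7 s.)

Convert to SI: r = 65.86 AU = 9.85266e+12 m.
For a circular orbit, gravity supplies the centripetal force, so v = √(GM / r).
v = √(3.4e+21 / 9.85266e+12) m/s ≈ 1.858e+04 m/s = 3.919 AU/year.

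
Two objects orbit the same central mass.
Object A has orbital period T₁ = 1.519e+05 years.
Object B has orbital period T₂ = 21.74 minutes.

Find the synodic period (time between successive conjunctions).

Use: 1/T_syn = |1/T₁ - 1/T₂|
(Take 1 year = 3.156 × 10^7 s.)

Convert to SI: T₁ = 1.519e+05 years = 4.79396e+12 s; T₂ = 21.74 minutes = 1304.4 s.
T_syn = |T₁ · T₂ / (T₁ − T₂)|.
T_syn = |4.79396e+12 · 1304.4 / (4.79396e+12 − 1304.4)| s ≈ 1304 s = 21.74 minutes.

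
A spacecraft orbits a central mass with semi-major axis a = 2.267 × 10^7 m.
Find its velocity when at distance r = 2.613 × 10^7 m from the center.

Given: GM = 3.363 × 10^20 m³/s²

Vis-viva: v = √(GM · (2/r − 1/a)).
2/r − 1/a = 2/2.613e+07 − 1/2.267e+07 = 3.24292e-08 m⁻¹.
v = √(3.363e+20 · 3.24292e-08) m/s ≈ 3.302e+06 m/s = 3302 km/s.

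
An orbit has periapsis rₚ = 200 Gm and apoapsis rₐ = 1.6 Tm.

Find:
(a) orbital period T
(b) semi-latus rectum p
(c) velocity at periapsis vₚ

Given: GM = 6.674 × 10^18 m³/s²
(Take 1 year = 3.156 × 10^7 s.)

Convert to SI: rₚ = 200 Gm = 2e+11 m; rₐ = 1.6 Tm = 1.6e+12 m.
(a) With a = (rₚ + rₐ)/2 = 9e+11 m, T = 2π √(a³/GM) = 2π √((9e+11)³/6.674e+18) s ≈ 2.077e+09 s
(b) From a = (rₚ + rₐ)/2 = 9e+11 m and e = (rₐ − rₚ)/(rₐ + rₚ) = 0.777778, p = a(1 − e²) = 9e+11 · (1 − (0.777778)²) ≈ 3.556e+11 m
(c) With a = (rₚ + rₐ)/2 = 9e+11 m, vₚ = √(GM (2/rₚ − 1/a)) = √(6.674e+18 · (2/2e+11 − 1/9e+11)) m/s ≈ 7702 m/s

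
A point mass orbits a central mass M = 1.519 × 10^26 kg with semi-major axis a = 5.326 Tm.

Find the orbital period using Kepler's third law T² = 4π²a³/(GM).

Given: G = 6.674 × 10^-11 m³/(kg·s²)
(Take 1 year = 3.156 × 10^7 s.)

Convert to SI: a = 5.326 Tm = 5.326e+12 m.
GM = G · M = 6.674e-11 · 1.519e+26 = 1.01378e+16 m³/s².
Kepler's third law: T = 2π √(a³ / GM).
Substituting a = 5.326e+12 m and GM = 1.01378e+16 m³/s²:
T = 2π √((5.326e+12)³ / 1.01378e+16) s
T ≈ 7.67e+11 s = 2.43e+04 years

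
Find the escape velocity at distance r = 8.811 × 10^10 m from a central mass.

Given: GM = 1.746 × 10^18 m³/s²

Escape velocity comes from setting total energy to zero: ½v² − GM/r = 0 ⇒ v_esc = √(2GM / r).
v_esc = √(2 · 1.746e+18 / 8.811e+10) m/s ≈ 6295 m/s = 6.295 km/s.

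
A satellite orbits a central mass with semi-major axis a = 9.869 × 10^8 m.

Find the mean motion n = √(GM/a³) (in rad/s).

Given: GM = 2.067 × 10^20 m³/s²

n = √(GM / a³).
n = √(2.067e+20 / (9.869e+08)³) rad/s ≈ 0.0004637 rad/s.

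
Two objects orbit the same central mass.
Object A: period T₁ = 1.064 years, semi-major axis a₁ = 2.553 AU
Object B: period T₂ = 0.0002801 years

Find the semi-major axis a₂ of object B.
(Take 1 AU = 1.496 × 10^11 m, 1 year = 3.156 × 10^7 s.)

Convert to SI: T₁ = 1.064 years = 3.35798e+07 s; a₁ = 2.553 AU = 3.81929e+11 m; T₂ = 0.0002801 years = 8839.96 s.
Kepler's third law: (T₁/T₂)² = (a₁/a₂)³ ⇒ a₂ = a₁ · (T₂/T₁)^(2/3).
T₂/T₁ = 8839.96 / 3.35798e+07 = 0.000263252.
a₂ = 3.81929e+11 · (0.000263252)^(2/3) m ≈ 1.569e+09 m = 0.01049 AU.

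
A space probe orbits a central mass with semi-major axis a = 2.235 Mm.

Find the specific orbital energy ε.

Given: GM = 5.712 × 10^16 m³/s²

Convert to SI: a = 2.235 Mm = 2.235e+06 m.
ε = −GM / (2a).
ε = −5.712e+16 / (2 · 2.235e+06) J/kg ≈ -1.278e+10 J/kg = -12.78 GJ/kg.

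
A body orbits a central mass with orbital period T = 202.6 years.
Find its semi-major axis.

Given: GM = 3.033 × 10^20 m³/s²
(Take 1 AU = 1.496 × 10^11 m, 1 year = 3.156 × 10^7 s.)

Convert to SI: T = 202.6 years = 6.39406e+09 s.
Invert Kepler's third law: a = (GM · T² / (4π²))^(1/3).
Substituting T = 6.39406e+09 s and GM = 3.033e+20 m³/s²:
a = (3.033e+20 · (6.39406e+09)² / (4π²))^(1/3) m
a ≈ 6.798e+12 m = 45.44 AU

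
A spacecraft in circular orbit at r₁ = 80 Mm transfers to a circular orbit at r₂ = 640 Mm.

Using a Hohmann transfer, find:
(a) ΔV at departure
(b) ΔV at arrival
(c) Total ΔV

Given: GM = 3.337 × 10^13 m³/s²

Convert to SI: r₁ = 80 Mm = 8e+07 m; r₂ = 640 Mm = 6.4e+08 m.
Transfer semi-major axis: a_t = (r₁ + r₂)/2 = (8e+07 + 6.4e+08)/2 = 3.6e+08 m.
Circular speeds: v₁ = √(GM/r₁) = 645.852 m/s, v₂ = √(GM/r₂) = 228.343 m/s.
Transfer speeds (vis-viva v² = GM(2/r − 1/a_t)): v₁ᵗ = 861.136 m/s, v₂ᵗ = 107.642 m/s.
(a) ΔV₁ = |v₁ᵗ − v₁| ≈ 215.3 m/s = 215.3 m/s.
(b) ΔV₂ = |v₂ − v₂ᵗ| ≈ 120.7 m/s = 120.7 m/s.
(c) ΔV_total = ΔV₁ + ΔV₂ ≈ 336 m/s = 336 m/s.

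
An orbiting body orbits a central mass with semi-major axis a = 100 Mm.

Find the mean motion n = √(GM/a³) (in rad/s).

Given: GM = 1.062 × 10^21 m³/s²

Convert to SI: a = 100 Mm = 1e+08 m.
n = √(GM / a³).
n = √(1.062e+21 / (1e+08)³) rad/s ≈ 0.03259 rad/s.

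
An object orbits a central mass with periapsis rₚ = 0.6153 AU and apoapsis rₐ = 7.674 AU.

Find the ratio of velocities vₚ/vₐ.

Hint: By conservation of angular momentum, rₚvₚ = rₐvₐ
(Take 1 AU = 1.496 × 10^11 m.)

Convert to SI: rₚ = 0.6153 AU = 9.20489e+10 m; rₐ = 7.674 AU = 1.14803e+12 m.
Conservation of angular momentum gives rₚvₚ = rₐvₐ, so vₚ/vₐ = rₐ/rₚ.
vₚ/vₐ = 1.14803e+12 / 9.20489e+10 ≈ 12.47.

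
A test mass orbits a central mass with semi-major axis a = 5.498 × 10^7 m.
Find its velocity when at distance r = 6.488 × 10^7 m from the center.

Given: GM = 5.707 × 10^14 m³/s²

Vis-viva: v = √(GM · (2/r − 1/a)).
2/r − 1/a = 2/6.488e+07 − 1/5.498e+07 = 1.26377e-08 m⁻¹.
v = √(5.707e+14 · 1.26377e-08) m/s ≈ 2686 m/s = 2.686 km/s.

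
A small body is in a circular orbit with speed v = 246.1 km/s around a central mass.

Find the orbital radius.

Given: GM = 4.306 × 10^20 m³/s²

Convert to SI: v = 246.1 km/s = 246100 m/s.
For a circular orbit, v² = GM / r, so r = GM / v².
r = 4.306e+20 / (246100)² m ≈ 7.11e+09 m = 7.11 × 10^9 m.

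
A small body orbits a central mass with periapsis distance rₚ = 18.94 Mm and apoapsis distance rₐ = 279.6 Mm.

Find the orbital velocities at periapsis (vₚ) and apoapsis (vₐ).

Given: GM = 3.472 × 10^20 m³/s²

Convert to SI: rₚ = 18.94 Mm = 1.894e+07 m; rₐ = 279.6 Mm = 2.796e+08 m.
Use the vis-viva equation v² = GM(2/r − 1/a) with a = (rₚ + rₐ)/2 = (1.894e+07 + 2.796e+08)/2 = 1.4927e+08 m.
vₚ = √(GM · (2/rₚ − 1/a)) = √(3.472e+20 · (2/1.894e+07 − 1/1.4927e+08)) m/s ≈ 5.86e+06 m/s = 5860 km/s.
vₐ = √(GM · (2/rₐ − 1/a)) = √(3.472e+20 · (2/2.796e+08 − 1/1.4927e+08)) m/s ≈ 3.969e+05 m/s = 396.9 km/s.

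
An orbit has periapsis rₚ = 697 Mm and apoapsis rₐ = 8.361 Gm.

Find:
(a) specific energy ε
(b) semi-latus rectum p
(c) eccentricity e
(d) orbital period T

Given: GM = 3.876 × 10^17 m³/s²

Convert to SI: rₚ = 697 Mm = 6.97e+08 m; rₐ = 8.361 Gm = 8.361e+09 m.
(a) With a = (rₚ + rₐ)/2 = 4.529e+09 m, ε = −GM/(2a) = −3.876e+17/(2 · 4.529e+09) J/kg ≈ -4.279e+07 J/kg
(b) From a = (rₚ + rₐ)/2 = 4.529e+09 m and e = (rₐ − rₚ)/(rₐ + rₚ) = 0.846103, p = a(1 − e²) = 4.529e+09 · (1 − (0.846103)²) ≈ 1.287e+09 m
(c) e = (rₐ − rₚ)/(rₐ + rₚ) = (8.361e+09 − 6.97e+08)/(8.361e+09 + 6.97e+08) ≈ 0.8461
(d) With a = (rₚ + rₐ)/2 = 4.529e+09 m, T = 2π √(a³/GM) = 2π √((4.529e+09)³/3.876e+17) s ≈ 3.076e+06 s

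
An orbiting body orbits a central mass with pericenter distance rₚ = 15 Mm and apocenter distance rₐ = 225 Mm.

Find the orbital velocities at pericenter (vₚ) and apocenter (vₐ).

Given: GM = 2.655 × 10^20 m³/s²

Convert to SI: rₚ = 15 Mm = 1.5e+07 m; rₐ = 225 Mm = 2.25e+08 m.
Use the vis-viva equation v² = GM(2/r − 1/a) with a = (rₚ + rₐ)/2 = (1.5e+07 + 2.25e+08)/2 = 1.2e+08 m.
vₚ = √(GM · (2/rₚ − 1/a)) = √(2.655e+20 · (2/1.5e+07 − 1/1.2e+08)) m/s ≈ 5.761e+06 m/s = 5761 km/s.
vₐ = √(GM · (2/rₐ − 1/a)) = √(2.655e+20 · (2/2.25e+08 − 1/1.2e+08)) m/s ≈ 3.841e+05 m/s = 384.1 km/s.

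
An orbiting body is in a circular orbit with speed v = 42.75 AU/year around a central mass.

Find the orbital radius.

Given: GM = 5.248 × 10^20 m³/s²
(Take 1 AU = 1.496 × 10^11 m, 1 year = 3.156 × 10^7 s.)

Convert to SI: v = 42.75 AU/year = 202643 m/s.
For a circular orbit, v² = GM / r, so r = GM / v².
r = 5.248e+20 / (202643)² m ≈ 1.278e+10 m = 0.08543 AU.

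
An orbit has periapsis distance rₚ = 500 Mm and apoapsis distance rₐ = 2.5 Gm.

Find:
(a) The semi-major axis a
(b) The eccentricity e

Convert to SI: rₚ = 500 Mm = 5e+08 m; rₐ = 2.5 Gm = 2.5e+09 m.
(a) a = (rₚ + rₐ) / 2 = (5e+08 + 2.5e+09) / 2 ≈ 1.5e+09 m = 1.5 Gm.
(b) e = (rₐ − rₚ) / (rₐ + rₚ) = (2.5e+09 − 5e+08) / (2.5e+09 + 5e+08) ≈ 0.6667.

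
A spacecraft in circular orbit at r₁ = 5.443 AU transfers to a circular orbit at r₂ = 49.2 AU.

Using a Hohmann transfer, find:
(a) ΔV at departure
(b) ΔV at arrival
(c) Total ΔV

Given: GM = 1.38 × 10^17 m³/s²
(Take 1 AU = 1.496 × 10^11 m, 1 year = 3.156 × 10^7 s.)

Convert to SI: r₁ = 5.443 AU = 8.14273e+11 m; r₂ = 49.2 AU = 7.36032e+12 m.
Transfer semi-major axis: a_t = (r₁ + r₂)/2 = (8.14273e+11 + 7.36032e+12)/2 = 4.0873e+12 m.
Circular speeds: v₁ = √(GM/r₁) = 411.675 m/s, v₂ = √(GM/r₂) = 136.928 m/s.
Transfer speeds (vis-viva v² = GM(2/r − 1/a_t)): v₁ᵗ = 552.44 m/s, v₂ᵗ = 61.1164 m/s.
(a) ΔV₁ = |v₁ᵗ − v₁| ≈ 140.8 m/s = 0.0297 AU/year.
(b) ΔV₂ = |v₂ − v₂ᵗ| ≈ 75.81 m/s = 0.01599 AU/year.
(c) ΔV_total = ΔV₁ + ΔV₂ ≈ 216.6 m/s = 0.04569 AU/year.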